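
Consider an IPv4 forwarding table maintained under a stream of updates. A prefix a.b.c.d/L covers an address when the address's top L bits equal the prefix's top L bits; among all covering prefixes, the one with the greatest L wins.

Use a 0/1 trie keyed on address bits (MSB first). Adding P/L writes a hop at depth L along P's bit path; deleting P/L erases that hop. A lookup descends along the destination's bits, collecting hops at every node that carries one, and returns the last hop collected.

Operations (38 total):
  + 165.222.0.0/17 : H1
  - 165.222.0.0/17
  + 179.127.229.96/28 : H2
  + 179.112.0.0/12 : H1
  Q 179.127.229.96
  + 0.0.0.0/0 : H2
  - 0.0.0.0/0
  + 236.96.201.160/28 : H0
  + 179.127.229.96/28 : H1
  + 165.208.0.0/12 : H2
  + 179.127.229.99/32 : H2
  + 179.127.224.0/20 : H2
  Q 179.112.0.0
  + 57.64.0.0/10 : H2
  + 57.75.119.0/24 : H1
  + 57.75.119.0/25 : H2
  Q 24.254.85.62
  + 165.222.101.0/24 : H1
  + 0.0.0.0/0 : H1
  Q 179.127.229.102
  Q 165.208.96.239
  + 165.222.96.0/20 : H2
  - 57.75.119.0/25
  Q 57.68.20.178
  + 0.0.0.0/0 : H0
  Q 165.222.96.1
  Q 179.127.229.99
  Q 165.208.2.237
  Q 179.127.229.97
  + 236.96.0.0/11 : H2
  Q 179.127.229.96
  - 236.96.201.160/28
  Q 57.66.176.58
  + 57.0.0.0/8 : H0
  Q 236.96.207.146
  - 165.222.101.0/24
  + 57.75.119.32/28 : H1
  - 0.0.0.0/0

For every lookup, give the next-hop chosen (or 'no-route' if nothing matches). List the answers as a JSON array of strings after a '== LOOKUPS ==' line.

Process each operation:
  add 165.222.0.0/17 -> H1 at depth 17
  del 165.222.0.0/17 (clear depth 17)
  add 179.127.229.96/28 -> H2 at depth 28
  add 179.112.0.0/12 -> H1 at depth 12
  lookup 179.127.229.96: bits 1011001101111111111001010110 walk d0:-→d1:-→d2:-→d3:-→d4:-→d5:-→d6:-→d7:-→d8:-→d9:-→d10:-→d11:-→d12:H1→d13:-→d14:-→d15:-→d16:-→d17:-→d18:-→d19:-→d20:-→d21:-→d22:-→d23:-→d24:-→d25:-→d26:-→d27:-→d28:H2 -> H2
  add 0.0.0.0/0 -> H2 at depth 0
  del 0.0.0.0/0 (clear depth 0)
  add 236.96.201.160/28 -> H0 at depth 28
  add 179.127.229.96/28 -> H1 at depth 28
  add 165.208.0.0/12 -> H2 at depth 12
  add 179.127.229.99/32 -> H2 at depth 32
  add 179.127.224.0/20 -> H2 at depth 20
  lookup 179.112.0.0: bits 101100110111 walk d0:-→d1:-→d2:-→d3:-→d4:-→d5:-→d6:-→d7:-→d8:-→d9:-→d10:-→d11:-→d12:H1 -> H1
  add 57.64.0.0/10 -> H2 at depth 10
  add 57.75.119.0/24 -> H1 at depth 24
  add 57.75.119.0/25 -> H2 at depth 25
  lookup 24.254.85.62: bits 00 walk d0:-→d1:-→d2:- -> no-route
  add 165.222.101.0/24 -> H1 at depth 24
  add 0.0.0.0/0 -> H1 at depth 0
  lookup 179.127.229.102: bits 10110011011111111110010101100 walk d0:H1→d1:-→d2:-→d3:-→d4:-→d5:-→d6:-→d7:-→d8:-→d9:-→d10:-→d11:-→d12:H1→d13:-→d14:-→d15:-→d16:-→d17:-→d18:-→d19:-→d20:H2→d21:-→d22:-→d23:-→d24:-→d25:-→d26:-→d27:-→d28:H1→d29:- -> H1
  lookup 165.208.96.239: bits 101001011101 walk d0:H1→d1:-→d2:-→d3:-→d4:-→d5:-→d6:-→d7:-→d8:-→d9:-→d10:-→d11:-→d12:H2 -> H2
  add 165.222.96.0/20 -> H2 at depth 20
  del 57.75.119.0/25 (clear depth 25)
  lookup 57.68.20.178: bits 001110010100 walk d0:H1→d1:-→d2:-→d3:-→d4:-→d5:-→d6:-→d7:-→d8:-→d9:-→d10:H2→d11:-→d12:- -> H2
  add 0.0.0.0/0 -> H0 at depth 0
  lookup 165.222.96.1: bits 101001011101111001100 walk d0:H0→d1:-→d2:-→d3:-→d4:-→d5:-→d6:-→d7:-→d8:-→d9:-→d10:-→d11:-→d12:H2→d13:-→d14:-→d15:-→d16:-→d17:-→d18:-→d19:-→d20:H2→d21:- -> H2
  lookup 179.127.229.99: bits 10110011011111111110010101100011 walk d0:H0→d1:-→d2:-→d3:-→d4:-→d5:-→d6:-→d7:-→d8:-→d9:-→d10:-→d11:-→d12:H1→d13:-→d14:-→d15:-→d16:-→d17:-→d18:-→d19:-→d20:H2→d21:-→d22:-→d23:-→d24:-→d25:-→d26:-→d27:-→d28:H1→d29:-→d30:-→d31:-→d32:H2 -> H2
  lookup 165.208.2.237: bits 101001011101 walk d0:H0→d1:-→d2:-→d3:-→d4:-→d5:-→d6:-→d7:-→d8:-→d9:-→d10:-→d11:-→d12:H2 -> H2
  lookup 179.127.229.97: bits 101100110111111111100101011000 walk d0:H0→d1:-→d2:-→d3:-→d4:-→d5:-→d6:-→d7:-→d8:-→d9:-→d10:-→d11:-→d12:H1→d13:-→d14:-→d15:-→d16:-→d17:-→d18:-→d19:-→d20:H2→d21:-→d22:-→d23:-→d24:-→d25:-→d26:-→d27:-→d28:H1→d29:-→d30:- -> H1
  add 236.96.0.0/11 -> H2 at depth 11
  lookup 179.127.229.96: bits 101100110111111111100101011000 walk d0:H0→d1:-→d2:-→d3:-→d4:-→d5:-→d6:-→d7:-→d8:-→d9:-→d10:-→d11:-→d12:H1→d13:-→d14:-→d15:-→d16:-→d17:-→d18:-→d19:-→d20:H2→d21:-→d22:-→d23:-→d24:-→d25:-→d26:-→d27:-→d28:H1→d29:-→d30:- -> H1
  del 236.96.201.160/28 (clear depth 28)
  lookup 57.66.176.58: bits 001110010100 walk d0:H0→d1:-→d2:-→d3:-→d4:-→d5:-→d6:-→d7:-→d8:-→d9:-→d10:H2→d11:-→d12:- -> H2
  add 57.0.0.0/8 -> H0 at depth 8
  lookup 236.96.207.146: bits 111011000110000011001 walk d0:H0→d1:-→d2:-→d3:-→d4:-→d5:-→d6:-→d7:-→d8:-→d9:-→d10:-→d11:H2→d12:-→d13:-→d14:-→d15:-→d16:-→d17:-→d18:-→d19:-→d20:-→d21:- -> H2
  del 165.222.101.0/24 (clear depth 24)
  add 57.75.119.32/28 -> H1 at depth 28
  del 0.0.0.0/0 (clear depth 0)

== LOOKUPS ==
["H2","H1","no-route","H1","H2","H2","H2","H2","H2","H1","H1","H2","H2"]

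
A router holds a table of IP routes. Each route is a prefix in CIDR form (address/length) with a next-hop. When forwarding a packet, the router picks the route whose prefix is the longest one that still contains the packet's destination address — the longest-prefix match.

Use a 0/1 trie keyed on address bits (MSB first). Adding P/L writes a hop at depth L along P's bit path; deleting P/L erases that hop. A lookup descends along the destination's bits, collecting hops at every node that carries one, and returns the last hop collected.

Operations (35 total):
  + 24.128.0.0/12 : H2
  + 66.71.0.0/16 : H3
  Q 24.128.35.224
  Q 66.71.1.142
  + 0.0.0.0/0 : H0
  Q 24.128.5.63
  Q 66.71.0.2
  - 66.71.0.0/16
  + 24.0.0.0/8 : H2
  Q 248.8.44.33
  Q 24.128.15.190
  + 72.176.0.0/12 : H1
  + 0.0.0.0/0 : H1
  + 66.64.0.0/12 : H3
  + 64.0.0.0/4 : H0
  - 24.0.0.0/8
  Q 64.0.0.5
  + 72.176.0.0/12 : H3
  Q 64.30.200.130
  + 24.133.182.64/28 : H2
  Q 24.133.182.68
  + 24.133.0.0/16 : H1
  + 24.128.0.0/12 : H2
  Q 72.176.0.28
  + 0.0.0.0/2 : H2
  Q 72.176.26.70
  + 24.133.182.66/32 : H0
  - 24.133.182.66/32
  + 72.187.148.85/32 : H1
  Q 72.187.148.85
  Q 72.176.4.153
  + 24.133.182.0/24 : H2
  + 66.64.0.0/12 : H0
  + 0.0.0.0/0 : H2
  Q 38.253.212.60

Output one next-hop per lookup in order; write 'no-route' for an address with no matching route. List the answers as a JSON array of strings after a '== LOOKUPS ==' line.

Trace:
  add 24.128.0.0/12 -> H2 at depth 12
  add 66.71.0.0/16 -> H3 at depth 16
  ? 24.128.35.224  path d0:-→d1:-→d2:-→d3:-→d4:-→d5:-→d6:-→d7:-→d8:-→d9:-→d10:-→d11:-→d12:H2  best=H2
  ? 66.71.1.142  path d0:-→d1:-→d2:-→d3:-→d4:-→d5:-→d6:-→d7:-→d8:-→d9:-→d10:-→d11:-→d12:-→d13:-→d14:-→d15:-→d16:H3  best=H3
  add 0.0.0.0/0 -> H0 at depth 0
  ? 24.128.5.63  path d0:H0→d1:-→d2:-→d3:-→d4:-→d5:-→d6:-→d7:-→d8:-→d9:-→d10:-→d11:-→d12:H2  best=H2
  ? 66.71.0.2  path d0:H0→d1:-→d2:-→d3:-→d4:-→d5:-→d6:-→d7:-→d8:-→d9:-→d10:-→d11:-→d12:-→d13:-→d14:-→d15:-→d16:H3  best=H3
  del 66.71.0.0/16 (clear depth 16)
  add 24.0.0.0/8 -> H2 at depth 8
  ? 248.8.44.33  path d0:H0  best=H0
  ? 24.128.15.190  path d0:H0→d1:-→d2:-→d3:-→d4:-→d5:-→d6:-→d7:-→d8:H2→d9:-→d10:-→d11:-→d12:H2  best=H2
  add 72.176.0.0/12 -> H1 at depth 12
  add 0.0.0.0/0 -> H1 at depth 0
  add 66.64.0.0/12 -> H3 at depth 12
  add 64.0.0.0/4 -> H0 at depth 4
  del 24.0.0.0/8 (clear depth 8)
  ? 64.0.0.5  path d0:H1→d1:-→d2:-→d3:-→d4:H0→d5:-→d6:-  best=H0
  add 72.176.0.0/12 -> H3 at depth 12
  ? 64.30.200.130  path d0:H1→d1:-→d2:-→d3:-→d4:H0→d5:-→d6:-  best=H0
  add 24.133.182.64/28 -> H2 at depth 28
  ? 24.133.182.68  path d0:H1→d1:-→d2:-→d3:-→d4:-→d5:-→d6:-→d7:-→d8:-→d9:-→d10:-→d11:-→d12:H2→d13:-→d14:-→d15:-→d16:-→d17:-→d18:-→d19:-→d20:-→d21:-→d22:-→d23:-→d24:-→d25:-→d26:-→d27:-→d28:H2  best=H2
  add 24.133.0.0/16 -> H1 at depth 16
  add 24.128.0.0/12 -> H2 at depth 12
  ? 72.176.0.28  path d0:H1→d1:-→d2:-→d3:-→d4:H0→d5:-→d6:-→d7:-→d8:-→d9:-→d10:-→d11:-→d12:H3  best=H3
  add 0.0.0.0/2 -> H2 at depth 2
  ? 72.176.26.70  path d0:H1→d1:-→d2:-→d3:-→d4:H0→d5:-→d6:-→d7:-→d8:-→d9:-→d10:-→d11:-→d12:H3  best=H3
  add 24.133.182.66/32 -> H0 at depth 32
  del 24.133.182.66/32 (clear depth 32)
  add 72.187.148.85/32 -> H1 at depth 32
  ? 72.187.148.85  path d0:H1→d1:-→d2:-→d3:-→d4:H0→d5:-→d6:-→d7:-→d8:-→d9:-→d10:-→d11:-→d12:H3→d13:-→d14:-→d15:-→d16:-→d17:-→d18:-→d19:-→d20:-→d21:-→d22:-→d23:-→d24:-→d25:-→d26:-→d27:-→d28:-→d29:-→d30:-→d31:-→d32:H1  best=H1
  ? 72.176.4.153  path d0:H1→d1:-→d2:-→d3:-→d4:H0→d5:-→d6:-→d7:-→d8:-→d9:-→d10:-→d11:-→d12:H3  best=H3
  add 24.133.182.0/24 -> H2 at depth 24
  add 66.64.0.0/12 -> H0 at depth 12
  add 0.0.0.0/0 -> H2 at depth 0
  ? 38.253.212.60  path d0:H2→d1:-→d2:H2  best=H2

== LOOKUPS ==
["H2","H3","H2","H3","H0","H2","H0","H0","H2","H3","H3","H1","H3","H2"]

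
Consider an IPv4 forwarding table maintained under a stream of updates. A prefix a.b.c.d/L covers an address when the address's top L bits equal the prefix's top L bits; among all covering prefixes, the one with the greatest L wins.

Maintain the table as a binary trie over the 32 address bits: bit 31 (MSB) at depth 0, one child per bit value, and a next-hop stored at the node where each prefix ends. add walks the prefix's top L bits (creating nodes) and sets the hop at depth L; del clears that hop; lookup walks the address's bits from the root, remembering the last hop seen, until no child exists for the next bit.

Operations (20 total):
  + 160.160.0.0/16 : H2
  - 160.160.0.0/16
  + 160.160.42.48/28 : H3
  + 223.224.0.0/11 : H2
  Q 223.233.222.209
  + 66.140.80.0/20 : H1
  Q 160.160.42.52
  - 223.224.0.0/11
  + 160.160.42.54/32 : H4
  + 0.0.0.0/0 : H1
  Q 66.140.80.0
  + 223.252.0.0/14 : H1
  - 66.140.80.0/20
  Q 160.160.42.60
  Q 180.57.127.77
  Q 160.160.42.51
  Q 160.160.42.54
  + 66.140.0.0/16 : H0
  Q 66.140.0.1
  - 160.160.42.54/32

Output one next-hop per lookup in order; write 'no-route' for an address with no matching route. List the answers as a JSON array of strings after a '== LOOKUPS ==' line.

Trace:
  + 160.160.0.0/16 (H2) depth=16
  - 160.160.0.0/16 clear@16
  + 160.160.42.48/28 (H3) depth=28
  + 223.224.0.0/11 (H2) depth=11
  ? 223.233.222.209  path d0:-→d1:-→d2:-→d3:-→d4:-→d5:-→d6:-→d7:-→d8:-→d9:-→d10:-→d11:H2  best=H2
  + 66.140.80.0/20 (H1) depth=20
  ? 160.160.42.52  path d0:-→d1:-→d2:-→d3:-→d4:-→d5:-→d6:-→d7:-→d8:-→d9:-→d10:-→d11:-→d12:-→d13:-→d14:-→d15:-→d16:-→d17:-→d18:-→d19:-→d20:-→d21:-→d22:-→d23:-→d24:-→d25:-→d26:-→d27:-→d28:H3  best=H3
  - 223.224.0.0/11 clear@11
  + 160.160.42.54/32 (H4) depth=32
  + 0.0.0.0/0 (H1) depth=0
  ? 66.140.80.0  path d0:H1→d1:-→d2:-→d3:-→d4:-→d5:-→d6:-→d7:-→d8:-→d9:-→d10:-→d11:-→d12:-→d13:-→d14:-→d15:-→d16:-→d17:-→d18:-→d19:-→d20:H1  best=H1
  + 223.252.0.0/14 (H1) depth=14
  - 66.140.80.0/20 clear@20
  ? 160.160.42.60  path d0:H1→d1:-→d2:-→d3:-→d4:-→d5:-→d6:-→d7:-→d8:-→d9:-→d10:-→d11:-→d12:-→d13:-→d14:-→d15:-→d16:-→d17:-→d18:-→d19:-→d20:-→d21:-→d22:-→d23:-→d24:-→d25:-→d26:-→d27:-→d28:H3  best=H3
  ? 180.57.127.77  path d0:H1→d1:-→d2:-→d3:-  best=H1
  ? 160.160.42.51  path d0:H1→d1:-→d2:-→d3:-→d4:-→d5:-→d6:-→d7:-→d8:-→d9:-→d10:-→d11:-→d12:-→d13:-→d14:-→d15:-→d16:-→d17:-→d18:-→d19:-→d20:-→d21:-→d22:-→d23:-→d24:-→d25:-→d26:-→d27:-→d28:H3→d29:-  best=H3
  ? 160.160.42.54  path d0:H1→d1:-→d2:-→d3:-→d4:-→d5:-→d6:-→d7:-→d8:-→d9:-→d10:-→d11:-→d12:-→d13:-→d14:-→d15:-→d16:-→d17:-→d18:-→d19:-→d20:-→d21:-→d22:-→d23:-→d24:-→d25:-→d26:-→d27:-→d28:H3→d29:-→d30:-→d31:-→d32:H4  best=H4
  + 66.140.0.0/16 (H0) depth=16
  ? 66.140.0.1  path d0:H1→d1:-→d2:-→d3:-→d4:-→d5:-→d6:-→d7:-→d8:-→d9:-→d10:-→d11:-→d12:-→d13:-→d14:-→d15:-→d16:H0→d17:-  best=H0
  - 160.160.42.54/32 clear@32

== LOOKUPS ==
["H2","H3","H1","H3","H1","H3","H4","H0"]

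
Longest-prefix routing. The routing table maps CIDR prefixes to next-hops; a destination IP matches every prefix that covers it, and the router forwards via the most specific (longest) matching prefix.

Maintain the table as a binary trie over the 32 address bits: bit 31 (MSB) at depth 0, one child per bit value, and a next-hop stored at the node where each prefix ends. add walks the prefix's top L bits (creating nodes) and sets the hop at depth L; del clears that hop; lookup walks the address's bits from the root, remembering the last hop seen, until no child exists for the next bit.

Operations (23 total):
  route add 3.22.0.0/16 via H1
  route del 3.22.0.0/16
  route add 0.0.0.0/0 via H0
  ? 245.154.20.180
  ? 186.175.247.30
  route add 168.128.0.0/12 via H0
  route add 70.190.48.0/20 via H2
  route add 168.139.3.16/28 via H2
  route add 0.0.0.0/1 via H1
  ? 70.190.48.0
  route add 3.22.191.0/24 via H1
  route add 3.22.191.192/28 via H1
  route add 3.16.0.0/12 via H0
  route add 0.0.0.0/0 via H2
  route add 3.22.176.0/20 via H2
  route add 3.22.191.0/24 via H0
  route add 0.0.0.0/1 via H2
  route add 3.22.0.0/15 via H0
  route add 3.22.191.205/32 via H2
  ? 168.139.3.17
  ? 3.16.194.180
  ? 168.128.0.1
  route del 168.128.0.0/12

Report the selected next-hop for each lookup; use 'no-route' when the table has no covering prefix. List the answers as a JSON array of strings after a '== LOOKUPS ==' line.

Process each operation:
  + 3.22.0.0/16 (H1) depth=16
  - 3.22.0.0/16 clear@16
  + 0.0.0.0/0 (H0) depth=0
  lookup 245.154.20.180: bits ε walk d0:H0 -> H0
  lookup 186.175.247.30: bits ε walk d0:H0 -> H0
  + 168.128.0.0/12 (H0) depth=12
  + 70.190.48.0/20 (H2) depth=20
  + 168.139.3.16/28 (H2) depth=28
  + 0.0.0.0/1 (H1) depth=1
  lookup 70.190.48.0: bits 01000110101111100011 walk d0:H0→d1:H1→d2:-→d3:-→d4:-→d5:-→d6:-→d7:-→d8:-→d9:-→d10:-→d11:-→d12:-→d13:-→d14:-→d15:-→d16:-→d17:-→d18:-→d19:-→d20:H2 -> H2
  + 3.22.191.0/24 (H1) depth=24
  + 3.22.191.192/28 (H1) depth=28
  + 3.16.0.0/12 (H0) depth=12
  + 0.0.0.0/0 (H2) depth=0
  + 3.22.176.0/20 (H2) depth=20
  + 3.22.191.0/24 (H0) depth=24
  + 0.0.0.0/1 (H2) depth=1
  + 3.22.0.0/15 (H0) depth=15
  + 3.22.191.205/32 (H2) depth=32
  lookup 168.139.3.17: bits 1010100010001011000000110001 walk d0:H2→d1:-→d2:-→d3:-→d4:-→d5:-→d6:-→d7:-→d8:-→d9:-→d10:-→d11:-→d12:H0→d13:-→d14:-→d15:-→d16:-→d17:-→d18:-→d19:-→d20:-→d21:-→d22:-→d23:-→d24:-→d25:-→d26:-→d27:-→d28:H2 -> H2
  lookup 3.16.194.180: bits 0000001100010 walk d0:H2→d1:H2→d2:-→d3:-→d4:-→d5:-→d6:-→d7:-→d8:-→d9:-→d10:-→d11:-→d12:H0→d13:- -> H0
  lookup 168.128.0.1: bits 101010001000 walk d0:H2→d1:-→d2:-→d3:-→d4:-→d5:-→d6:-→d7:-→d8:-→d9:-→d10:-→d11:-→d12:H0 -> H0
  - 168.128.0.0/12 clear@12

== LOOKUPS ==
["H0","H0","H2","H2","H0","H0"]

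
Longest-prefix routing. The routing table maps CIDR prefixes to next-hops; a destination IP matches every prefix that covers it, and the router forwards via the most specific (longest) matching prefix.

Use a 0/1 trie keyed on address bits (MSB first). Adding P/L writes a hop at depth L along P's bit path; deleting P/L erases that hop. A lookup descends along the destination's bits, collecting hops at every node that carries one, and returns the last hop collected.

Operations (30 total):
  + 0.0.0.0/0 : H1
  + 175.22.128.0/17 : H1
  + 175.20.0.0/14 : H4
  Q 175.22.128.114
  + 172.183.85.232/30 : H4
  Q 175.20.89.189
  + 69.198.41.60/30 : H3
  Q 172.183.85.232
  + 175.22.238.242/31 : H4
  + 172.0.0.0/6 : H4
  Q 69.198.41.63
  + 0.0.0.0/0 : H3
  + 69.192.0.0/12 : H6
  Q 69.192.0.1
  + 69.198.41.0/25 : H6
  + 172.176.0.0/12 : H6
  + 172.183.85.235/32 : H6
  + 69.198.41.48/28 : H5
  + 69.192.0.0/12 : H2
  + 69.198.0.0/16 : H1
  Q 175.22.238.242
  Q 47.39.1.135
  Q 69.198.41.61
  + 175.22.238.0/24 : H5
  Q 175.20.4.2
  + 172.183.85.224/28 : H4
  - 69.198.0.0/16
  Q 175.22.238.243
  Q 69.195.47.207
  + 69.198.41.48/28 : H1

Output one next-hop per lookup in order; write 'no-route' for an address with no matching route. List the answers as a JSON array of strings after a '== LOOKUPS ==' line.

Process each operation:
  + 0.0.0.0/0 (H1) depth=0
  + 175.22.128.0/17 (H1) depth=17
  + 175.20.0.0/14 (H4) depth=14
  Q 175.22.128.114: descend 10101111000101101 ; hops seen [H1,H4,H1] ; pick H1
  + 172.183.85.232/30 (H4) depth=30
  Q 175.20.89.189: descend 10101111000101 ; hops seen [H1,H4] ; pick H4
  + 69.198.41.60/30 (H3) depth=30
  Q 172.183.85.232: descend 101011001011011101010101111010 ; hops seen [H1,H4] ; pick H4
  + 175.22.238.242/31 (H4) depth=31
  + 172.0.0.0/6 (H4) depth=6
  Q 69.198.41.63: descend 010001011100011000101001001111 ; hops seen [H1,H3] ; pick H3
  + 0.0.0.0/0 (H3) depth=0
  + 69.192.0.0/12 (H6) depth=12
  Q 69.192.0.1: descend 0100010111000 ; hops seen [H3,H6] ; pick H6
  + 69.198.41.0/25 (H6) depth=25
  + 172.176.0.0/12 (H6) depth=12
  + 172.183.85.235/32 (H6) depth=32
  + 69.198.41.48/28 (H5) depth=28
  + 69.192.0.0/12 (H2) depth=12
  + 69.198.0.0/16 (H1) depth=16
  Q 175.22.238.242: descend 1010111100010110111011101111001 ; hops seen [H3,H4,H4,H1,H4] ; pick H4
  Q 47.39.1.135: descend 0 ; hops seen [H3] ; pick H3
  Q 69.198.41.61: descend 010001011100011000101001001111 ; hops seen [H3,H2,H1,H6,H5,H3] ; pick H3
  + 175.22.238.0/24 (H5) depth=24
  Q 175.20.4.2: descend 10101111000101 ; hops seen [H3,H4,H4] ; pick H4
  + 172.183.85.224/28 (H4) depth=28
  - 69.198.0.0/16 clear@16
  Q 175.22.238.243: descend 1010111100010110111011101111001 ; hops seen [H3,H4,H4,H1,H5,H4] ; pick H4
  Q 69.195.47.207: descend 0100010111000 ; hops seen [H3,H2] ; pick H2
  + 69.198.41.48/28 (H1) depth=28

== LOOKUPS ==
["H1","H4","H4","H3","H6","H4","H3","H3","H4","H4","H2"]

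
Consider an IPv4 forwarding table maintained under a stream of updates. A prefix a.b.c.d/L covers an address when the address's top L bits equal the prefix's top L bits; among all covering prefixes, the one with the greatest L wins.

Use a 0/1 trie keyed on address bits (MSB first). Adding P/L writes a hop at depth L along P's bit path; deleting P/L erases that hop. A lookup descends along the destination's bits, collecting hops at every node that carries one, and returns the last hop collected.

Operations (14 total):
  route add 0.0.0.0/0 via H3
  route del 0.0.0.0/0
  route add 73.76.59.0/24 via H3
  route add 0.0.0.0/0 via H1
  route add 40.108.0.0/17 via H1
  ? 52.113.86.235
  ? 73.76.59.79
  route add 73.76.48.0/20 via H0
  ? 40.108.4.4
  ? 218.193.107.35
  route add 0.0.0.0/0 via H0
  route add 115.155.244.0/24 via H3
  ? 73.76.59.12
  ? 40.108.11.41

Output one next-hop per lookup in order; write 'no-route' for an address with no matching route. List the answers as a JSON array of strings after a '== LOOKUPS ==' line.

Apply in order:
  + 0.0.0.0/0 (H3) depth=0
  del 0.0.0.0/0 (clear depth 0)
  + 73.76.59.0/24 (H3) depth=24
  + 0.0.0.0/0 (H1) depth=0
  + 40.108.0.0/17 (H1) depth=17
  Q 52.113.86.235: descend 001 ; hops seen [H1] ; pick H1
  Q 73.76.59.79: descend 010010010100110000111011 ; hops seen [H1,H3] ; pick H3
  + 73.76.48.0/20 (H0) depth=20
  Q 40.108.4.4: descend 00101000011011000 ; hops seen [H1,H1] ; pick H1
  Q 218.193.107.35: descend ε ; hops seen [H1] ; pick H1
  + 0.0.0.0/0 (H0) depth=0
  + 115.155.244.0/24 (H3) depth=24
  Q 73.76.59.12: descend 010010010100110000111011 ; hops seen [H0,H0,H3] ; pick H3
  Q 40.108.11.41: descend 00101000011011000 ; hops seen [H0,H1] ; pick H1

== LOOKUPS ==
["H1","H3","H1","H1","H3","H1"]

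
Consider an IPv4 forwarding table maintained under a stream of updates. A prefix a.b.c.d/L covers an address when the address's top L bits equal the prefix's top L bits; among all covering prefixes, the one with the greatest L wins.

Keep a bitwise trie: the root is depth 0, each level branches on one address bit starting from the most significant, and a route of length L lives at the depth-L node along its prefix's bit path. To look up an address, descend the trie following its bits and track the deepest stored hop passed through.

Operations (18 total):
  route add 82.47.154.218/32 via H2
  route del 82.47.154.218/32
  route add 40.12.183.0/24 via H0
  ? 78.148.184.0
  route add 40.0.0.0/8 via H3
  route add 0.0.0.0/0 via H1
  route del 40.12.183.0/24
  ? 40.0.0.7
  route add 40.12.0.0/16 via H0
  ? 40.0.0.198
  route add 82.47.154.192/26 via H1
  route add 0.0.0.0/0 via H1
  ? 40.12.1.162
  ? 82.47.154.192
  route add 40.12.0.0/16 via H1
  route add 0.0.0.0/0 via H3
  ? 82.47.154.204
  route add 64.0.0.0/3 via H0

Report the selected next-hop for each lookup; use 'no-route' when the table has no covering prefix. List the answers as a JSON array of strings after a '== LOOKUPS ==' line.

Apply in order:
  + 82.47.154.218/32 (H2) depth=32
  - 82.47.154.218/32 clear@32
  + 40.12.183.0/24 (H0) depth=24
  Q 78.148.184.0: descend 010 ; hops seen [∅] ; pick no-route
  + 40.0.0.0/8 (H3) depth=8
  + 0.0.0.0/0 (H1) depth=0
  - 40.12.183.0/24 clear@24
  Q 40.0.0.7: descend 001010000000 ; hops seen [H1,H3] ; pick H3
  + 40.12.0.0/16 (H0) depth=16
  Q 40.0.0.198: descend 001010000000 ; hops seen [H1,H3] ; pick H3
  + 82.47.154.192/26 (H1) depth=26
  + 0.0.0.0/0 (H1) depth=0
  Q 40.12.1.162: descend 0010100000001100 ; hops seen [H1,H3,H0] ; pick H0
  Q 82.47.154.192: descend 010100100010111110011010110 ; hops seen [H1,H1] ; pick H1
  + 40.12.0.0/16 (H1) depth=16
  + 0.0.0.0/0 (H3) depth=0
  Q 82.47.154.204: descend 010100100010111110011010110 ; hops seen [H3,H1] ; pick H1
  + 64.0.0.0/3 (H0) depth=3

== LOOKUPS ==
["no-route","H3","H3","H0","H1","H1"]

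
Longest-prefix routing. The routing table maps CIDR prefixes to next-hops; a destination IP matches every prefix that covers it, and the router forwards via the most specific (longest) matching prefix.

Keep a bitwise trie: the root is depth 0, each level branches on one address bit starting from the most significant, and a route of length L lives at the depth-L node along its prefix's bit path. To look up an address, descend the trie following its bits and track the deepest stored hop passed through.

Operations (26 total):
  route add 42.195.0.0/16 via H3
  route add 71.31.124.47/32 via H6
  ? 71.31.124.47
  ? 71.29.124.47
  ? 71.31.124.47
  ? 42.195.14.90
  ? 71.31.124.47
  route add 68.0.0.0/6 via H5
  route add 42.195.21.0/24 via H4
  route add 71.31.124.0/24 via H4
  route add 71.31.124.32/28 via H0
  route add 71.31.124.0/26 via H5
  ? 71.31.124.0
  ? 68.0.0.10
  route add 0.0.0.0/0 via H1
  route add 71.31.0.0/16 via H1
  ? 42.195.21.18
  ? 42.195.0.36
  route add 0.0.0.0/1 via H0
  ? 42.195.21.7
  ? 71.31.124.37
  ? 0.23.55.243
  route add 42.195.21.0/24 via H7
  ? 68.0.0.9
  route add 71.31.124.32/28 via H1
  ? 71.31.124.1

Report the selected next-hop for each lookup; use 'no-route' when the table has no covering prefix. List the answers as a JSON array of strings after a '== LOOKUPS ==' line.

Trace:
  add 42.195.0.0/16 -> H3 at depth 16
  add 71.31.124.47/32 -> H6 at depth 32
  lookup 71.31.124.47: bits 01000111000111110111110000101111 walk d0:-→d1:-→d2:-→d3:-→d4:-→d5:-→d6:-→d7:-→d8:-→d9:-→d10:-→d11:-→d12:-→d13:-→d14:-→d15:-→d16:-→d17:-→d18:-→d19:-→d20:-→d21:-→d22:-→d23:-→d24:-→d25:-→d26:-→d27:-→d28:-→d29:-→d30:-→d31:-→d32:H6 -> H6
  lookup 71.29.124.47: bits 01000111000111 walk d0:-→d1:-→d2:-→d3:-→d4:-→d5:-→d6:-→d7:-→d8:-→d9:-→d10:-→d11:-→d12:-→d13:-→d14:- -> no-route
  lookup 71.31.124.47: bits 01000111000111110111110000101111 walk d0:-→d1:-→d2:-→d3:-→d4:-→d5:-→d6:-→d7:-→d8:-→d9:-→d10:-→d11:-→d12:-→d13:-→d14:-→d15:-→d16:-→d17:-→d18:-→d19:-→d20:-→d21:-→d22:-→d23:-→d24:-→d25:-→d26:-→d27:-→d28:-→d29:-→d30:-→d31:-→d32:H6 -> H6
  lookup 42.195.14.90: bits 0010101011000011 walk d0:-→d1:-→d2:-→d3:-→d4:-→d5:-→d6:-→d7:-→d8:-→d9:-→d10:-→d11:-→d12:-→d13:-→d14:-→d15:-→d16:H3 -> H3
  lookup 71.31.124.47: bits 01000111000111110111110000101111 walk d0:-→d1:-→d2:-→d3:-→d4:-→d5:-→d6:-→d7:-→d8:-→d9:-→d10:-→d11:-→d12:-→d13:-→d14:-→d15:-→d16:-→d17:-→d18:-→d19:-→d20:-→d21:-→d22:-→d23:-→d24:-→d25:-→d26:-→d27:-→d28:-→d29:-→d30:-→d31:-→d32:H6 -> H6
  add 68.0.0.0/6 -> H5 at depth 6
  add 42.195.21.0/24 -> H4 at depth 24
  add 71.31.124.0/24 -> H4 at depth 24
  add 71.31.124.32/28 -> H0 at depth 28
  add 71.31.124.0/26 -> H5 at depth 26
  lookup 71.31.124.0: bits 01000111000111110111110000 walk d0:-→d1:-→d2:-→d3:-→d4:-→d5:-→d6:H5→d7:-→d8:-→d9:-→d10:-→d11:-→d12:-→d13:-→d14:-→d15:-→d16:-→d17:-→d18:-→d19:-→d20:-→d21:-→d22:-→d23:-→d24:H4→d25:-→d26:H5 -> H5
  lookup 68.0.0.10: bits 010001 walk d0:-→d1:-→d2:-→d3:-→d4:-→d5:-→d6:H5 -> H5
  add 0.0.0.0/0 -> H1 at depth 0
  add 71.31.0.0/16 -> H1 at depth 16
  lookup 42.195.21.18: bits 001010101100001100010101 walk d0:H1→d1:-→d2:-→d3:-→d4:-→d5:-→d6:-→d7:-→d8:-→d9:-→d10:-→d11:-→d12:-→d13:-→d14:-→d15:-→d16:H3→d17:-→d18:-→d19:-→d20:-→d21:-→d22:-→d23:-→d24:H4 -> H4
  lookup 42.195.0.36: bits 0010101011000011000 walk d0:H1→d1:-→d2:-→d3:-→d4:-→d5:-→d6:-→d7:-→d8:-→d9:-→d10:-→d11:-→d12:-→d13:-→d14:-→d15:-→d16:H3→d17:-→d18:-→d19:- -> H3
  add 0.0.0.0/1 -> H0 at depth 1
  lookup 42.195.21.7: bits 001010101100001100010101 walk d0:H1→d1:H0→d2:-→d3:-→d4:-→d5:-→d6:-→d7:-→d8:-→d9:-→d10:-→d11:-→d12:-→d13:-→d14:-→d15:-→d16:H3→d17:-→d18:-→d19:-→d20:-→d21:-→d22:-→d23:-→d24:H4 -> H4
  lookup 71.31.124.37: bits 0100011100011111011111000010 walk d0:H1→d1:H0→d2:-→d3:-→d4:-→d5:-→d6:H5→d7:-→d8:-→d9:-→d10:-→d11:-→d12:-→d13:-→d14:-→d15:-→d16:H1→d17:-→d18:-→d19:-→d20:-→d21:-→d22:-→d23:-→d24:H4→d25:-→d26:H5→d27:-→d28:H0 -> H0
  lookup 0.23.55.243: bits 00 walk d0:H1→d1:H0→d2:- -> H0
  add 42.195.21.0/24 -> H7 at depth 24
  lookup 68.0.0.9: bits 010001 walk d0:H1→d1:H0→d2:-→d3:-→d4:-→d5:-→d6:H5 -> H5
  add 71.31.124.32/28 -> H1 at depth 28
  lookup 71.31.124.1: bits 01000111000111110111110000 walk d0:H1→d1:H0→d2:-→d3:-→d4:-→d5:-→d6:H5→d7:-→d8:-→d9:-→d10:-→d11:-→d12:-→d13:-→d14:-→d15:-→d16:H1→d17:-→d18:-→d19:-→d20:-→d21:-→d22:-→d23:-→d24:H4→d25:-→d26:H5 -> H5

== LOOKUPS ==
["H6","no-route","H6","H3","H6","H5","H5","H4","H3","H4","H0","H0","H5","H5"]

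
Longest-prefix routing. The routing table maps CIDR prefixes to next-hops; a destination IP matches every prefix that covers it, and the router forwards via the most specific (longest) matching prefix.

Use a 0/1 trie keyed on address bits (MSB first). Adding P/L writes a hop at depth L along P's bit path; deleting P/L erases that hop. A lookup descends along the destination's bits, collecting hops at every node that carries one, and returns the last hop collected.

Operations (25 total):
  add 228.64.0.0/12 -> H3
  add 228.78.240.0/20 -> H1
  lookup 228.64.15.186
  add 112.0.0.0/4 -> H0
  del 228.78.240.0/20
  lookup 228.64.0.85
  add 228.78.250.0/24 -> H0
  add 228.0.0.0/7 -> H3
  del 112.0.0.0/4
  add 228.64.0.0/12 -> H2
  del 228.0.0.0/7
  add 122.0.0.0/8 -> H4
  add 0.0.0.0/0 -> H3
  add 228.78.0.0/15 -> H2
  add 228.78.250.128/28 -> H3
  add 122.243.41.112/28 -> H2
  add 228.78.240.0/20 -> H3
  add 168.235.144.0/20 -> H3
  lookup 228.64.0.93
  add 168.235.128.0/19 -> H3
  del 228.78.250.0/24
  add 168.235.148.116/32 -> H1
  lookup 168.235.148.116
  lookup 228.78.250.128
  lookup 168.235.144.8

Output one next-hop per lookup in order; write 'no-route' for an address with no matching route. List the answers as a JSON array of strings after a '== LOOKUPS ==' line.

Apply in order:
  add 228.64.0.0/12 -> H3 at depth 12
  add 228.78.240.0/20 -> H1 at depth 20
  lookup 228.64.15.186: bits 111001000100 walk d0:-→d1:-→d2:-→d3:-→d4:-→d5:-→d6:-→d7:-→d8:-→d9:-→d10:-→d11:-→d12:H3 -> H3
  add 112.0.0.0/4 -> H0 at depth 4
  - 228.78.240.0/20 clear@20
  lookup 228.64.0.85: bits 111001000100 walk d0:-→d1:-→d2:-→d3:-→d4:-→d5:-→d6:-→d7:-→d8:-→d9:-→d10:-→d11:-→d12:H3 -> H3
  add 228.78.250.0/24 -> H0 at depth 24
  add 228.0.0.0/7 -> H3 at depth 7
  - 112.0.0.0/4 clear@4
  add 228.64.0.0/12 -> H2 at depth 12
  - 228.0.0.0/7 clear@7
  add 122.0.0.0/8 -> H4 at depth 8
  add 0.0.0.0/0 -> H3 at depth 0
  add 228.78.0.0/15 -> H2 at depth 15
  add 228.78.250.128/28 -> H3 at depth 28
  add 122.243.41.112/28 -> H2 at depth 28
  add 228.78.240.0/20 -> H3 at depth 20
  add 168.235.144.0/20 -> H3 at depth 20
  lookup 228.64.0.93: bits 111001000100 walk d0:H3→d1:-→d2:-→d3:-→d4:-→d5:-→d6:-→d7:-→d8:-→d9:-→d10:-→d11:-→d12:H2 -> H2
  add 168.235.128.0/19 -> H3 at depth 19
  - 228.78.250.0/24 clear@24
  add 168.235.148.116/32 -> H1 at depth 32
  lookup 168.235.148.116: bits 10101000111010111001010001110100 walk d0:H3→d1:-→d2:-→d3:-→d4:-→d5:-→d6:-→d7:-→d8:-→d9:-→d10:-→d11:-→d12:-→d13:-→d14:-→d15:-→d16:-→d17:-→d18:-→d19:H3→d20:H3→d21:-→d22:-→d23:-→d24:-→d25:-→d26:-→d27:-→d28:-→d29:-→d30:-→d31:-→d32:H1 -> H1
  lookup 228.78.250.128: bits 1110010001001110111110101000 walk d0:H3→d1:-→d2:-→d3:-→d4:-→d5:-→d6:-→d7:-→d8:-→d9:-→d10:-→d11:-→d12:H2→d13:-→d14:-→d15:H2→d16:-→d17:-→d18:-→d19:-→d20:H3→d21:-→d22:-→d23:-→d24:-→d25:-→d26:-→d27:-→d28:H3 -> H3
  lookup 168.235.144.8: bits 101010001110101110010 walk d0:H3→d1:-→d2:-→d3:-→d4:-→d5:-→d6:-→d7:-→d8:-→d9:-→d10:-→d11:-→d12:-→d13:-→d14:-→d15:-→d16:-→d17:-→d18:-→d19:H3→d20:H3→d21:- -> H3

== LOOKUPS ==
["H3","H3","H2","H1","H3","H3"]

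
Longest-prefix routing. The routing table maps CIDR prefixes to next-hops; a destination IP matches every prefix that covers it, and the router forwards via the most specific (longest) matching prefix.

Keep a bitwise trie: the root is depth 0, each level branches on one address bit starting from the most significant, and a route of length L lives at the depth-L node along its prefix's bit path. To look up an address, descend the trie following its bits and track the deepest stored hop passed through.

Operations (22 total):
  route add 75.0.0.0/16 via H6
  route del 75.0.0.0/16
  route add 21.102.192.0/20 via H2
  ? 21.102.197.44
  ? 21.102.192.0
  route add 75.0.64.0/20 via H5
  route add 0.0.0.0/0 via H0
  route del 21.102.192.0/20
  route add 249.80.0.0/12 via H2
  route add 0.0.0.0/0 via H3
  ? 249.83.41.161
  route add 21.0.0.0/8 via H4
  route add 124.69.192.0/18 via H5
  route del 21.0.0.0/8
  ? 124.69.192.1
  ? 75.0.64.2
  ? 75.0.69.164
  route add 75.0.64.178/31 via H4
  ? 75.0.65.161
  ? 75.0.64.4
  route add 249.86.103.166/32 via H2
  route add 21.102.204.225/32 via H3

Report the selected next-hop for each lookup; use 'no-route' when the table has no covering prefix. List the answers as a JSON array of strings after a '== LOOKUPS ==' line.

Apply in order:
  + 75.0.0.0/16 (H6) depth=16
  del 75.0.0.0/16 (clear depth 16)
  + 21.102.192.0/20 (H2) depth=20
  ? 21.102.197.44  path d0:-→d1:-→d2:-→d3:-→d4:-→d5:-→d6:-→d7:-→d8:-→d9:-→d10:-→d11:-→d12:-→d13:-→d14:-→d15:-→d16:-→d17:-→d18:-→d19:-→d20:H2  best=H2
  ? 21.102.192.0  path d0:-→d1:-→d2:-→d3:-→d4:-→d5:-→d6:-→d7:-→d8:-→d9:-→d10:-→d11:-→d12:-→d13:-→d14:-→d15:-→d16:-→d17:-→d18:-→d19:-→d20:H2  best=H2
  + 75.0.64.0/20 (H5) depth=20
  + 0.0.0.0/0 (H0) depth=0
  del 21.102.192.0/20 (clear depth 20)
  + 249.80.0.0/12 (H2) depth=12
  + 0.0.0.0/0 (H3) depth=0
  ? 249.83.41.161  path d0:H3→d1:-→d2:-→d3:-→d4:-→d5:-→d6:-→d7:-→d8:-→d9:-→d10:-→d11:-→d12:H2  best=H2
  + 21.0.0.0/8 (H4) depth=8
  + 124.69.192.0/18 (H5) depth=18
  del 21.0.0.0/8 (clear depth 8)
  ? 124.69.192.1  path d0:H3→d1:-→d2:-→d3:-→d4:-→d5:-→d6:-→d7:-→d8:-→d9:-→d10:-→d11:-→d12:-→d13:-→d14:-→d15:-→d16:-→d17:-→d18:H5  best=H5
  ? 75.0.64.2  path d0:H3→d1:-→d2:-→d3:-→d4:-→d5:-→d6:-→d7:-→d8:-→d9:-→d10:-→d11:-→d12:-→d13:-→d14:-→d15:-→d16:-→d17:-→d18:-→d19:-→d20:H5  best=H5
  ? 75.0.69.164  path d0:H3→d1:-→d2:-→d3:-→d4:-→d5:-→d6:-→d7:-→d8:-→d9:-→d10:-→d11:-→d12:-→d13:-→d14:-→d15:-→d16:-→d17:-→d18:-→d19:-→d20:H5  best=H5
  + 75.0.64.178/31 (H4) depth=31
  ? 75.0.65.161  path d0:H3→d1:-→d2:-→d3:-→d4:-→d5:-→d6:-→d7:-→d8:-→d9:-→d10:-→d11:-→d12:-→d13:-→d14:-→d15:-→d16:-→d17:-→d18:-→d19:-→d20:H5→d21:-→d22:-→d23:-  best=H5
  ? 75.0.64.4  path d0:H3→d1:-→d2:-→d3:-→d4:-→d5:-→d6:-→d7:-→d8:-→d9:-→d10:-→d11:-→d12:-→d13:-→d14:-→d15:-→d16:-→d17:-→d18:-→d19:-→d20:H5→d21:-→d22:-→d23:-→d24:-  best=H5
  + 249.86.103.166/32 (H2) depth=32
  + 21.102.204.225/32 (H3) depth=32

== LOOKUPS ==
["H2","H2","H2","H5","H5","H5","H5","H5"]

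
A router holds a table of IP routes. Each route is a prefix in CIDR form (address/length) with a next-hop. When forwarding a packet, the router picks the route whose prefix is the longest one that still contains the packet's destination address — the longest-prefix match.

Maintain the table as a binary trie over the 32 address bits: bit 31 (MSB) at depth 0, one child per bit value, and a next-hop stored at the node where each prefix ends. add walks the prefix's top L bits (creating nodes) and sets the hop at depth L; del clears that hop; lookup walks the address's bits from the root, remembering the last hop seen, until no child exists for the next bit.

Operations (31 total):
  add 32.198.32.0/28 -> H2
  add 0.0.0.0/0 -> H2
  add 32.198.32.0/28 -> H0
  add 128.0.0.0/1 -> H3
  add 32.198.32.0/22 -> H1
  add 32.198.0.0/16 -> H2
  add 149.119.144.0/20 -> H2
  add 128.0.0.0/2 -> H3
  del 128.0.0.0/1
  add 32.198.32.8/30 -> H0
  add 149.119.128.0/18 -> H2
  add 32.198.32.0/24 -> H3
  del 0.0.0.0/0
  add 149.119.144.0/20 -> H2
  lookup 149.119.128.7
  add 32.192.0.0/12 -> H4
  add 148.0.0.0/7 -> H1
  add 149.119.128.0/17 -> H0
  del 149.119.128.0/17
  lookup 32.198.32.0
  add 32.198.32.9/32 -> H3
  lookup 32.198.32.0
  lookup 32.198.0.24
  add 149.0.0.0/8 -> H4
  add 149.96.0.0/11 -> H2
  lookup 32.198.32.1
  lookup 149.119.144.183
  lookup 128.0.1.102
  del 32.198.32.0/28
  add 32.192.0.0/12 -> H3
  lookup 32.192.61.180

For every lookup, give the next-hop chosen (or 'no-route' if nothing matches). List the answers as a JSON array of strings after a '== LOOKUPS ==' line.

Apply in order:
  add 32.198.32.0/28 -> H2 at depth 28
  add 0.0.0.0/0 -> H2 at depth 0
  add 32.198.32.0/28 -> H0 at depth 28
  add 128.0.0.0/1 -> H3 at depth 1
  add 32.198.32.0/22 -> H1 at depth 22
  add 32.198.0.0/16 -> H2 at depth 16
  add 149.119.144.0/20 -> H2 at depth 20
  add 128.0.0.0/2 -> H3 at depth 2
  del 128.0.0.0/1 (clear depth 1)
  add 32.198.32.8/30 -> H0 at depth 30
  add 149.119.128.0/18 -> H2 at depth 18
  add 32.198.32.0/24 -> H3 at depth 24
  del 0.0.0.0/0 (clear depth 0)
  add 149.119.144.0/20 -> H2 at depth 20
  lookup 149.119.128.7: bits 1001010101110111100 walk d0:-→d1:-→d2:H3→d3:-→d4:-→d5:-→d6:-→d7:-→d8:-→d9:-→d10:-→d11:-→d12:-→d13:-→d14:-→d15:-→d16:-→d17:-→d18:H2→d19:- -> H2
  add 32.192.0.0/12 -> H4 at depth 12
  add 148.0.0.0/7 -> H1 at depth 7
  add 149.119.128.0/17 -> H0 at depth 17
  del 149.119.128.0/17 (clear depth 17)
  lookup 32.198.32.0: bits 0010000011000110001000000000 walk d0:-→d1:-→d2:-→d3:-→d4:-→d5:-→d6:-→d7:-→d8:-→d9:-→d10:-→d11:-→d12:H4→d13:-→d14:-→d15:-→d16:H2→d17:-→d18:-→d19:-→d20:-→d21:-→d22:H1→d23:-→d24:H3→d25:-→d26:-→d27:-→d28:H0 -> H0
  add 32.198.32.9/32 -> H3 at depth 32
  lookup 32.198.32.0: bits 0010000011000110001000000000 walk d0:-→d1:-→d2:-→d3:-→d4:-→d5:-→d6:-→d7:-→d8:-→d9:-→d10:-→d11:-→d12:H4→d13:-→d14:-→d15:-→d16:H2→d17:-→d18:-→d19:-→d20:-→d21:-→d22:H1→d23:-→d24:H3→d25:-→d26:-→d27:-→d28:H0 -> H0
  lookup 32.198.0.24: bits 001000001100011000 walk d0:-→d1:-→d2:-→d3:-→d4:-→d5:-→d6:-→d7:-→d8:-→d9:-→d10:-→d11:-→d12:H4→d13:-→d14:-→d15:-→d16:H2→d17:-→d18:- -> H2
  add 149.0.0.0/8 -> H4 at depth 8
  add 149.96.0.0/11 -> H2 at depth 11
  lookup 32.198.32.1: bits 0010000011000110001000000000 walk d0:-→d1:-→d2:-→d3:-→d4:-→d5:-→d6:-→d7:-→d8:-→d9:-→d10:-→d11:-→d12:H4→d13:-→d14:-→d15:-→d16:H2→d17:-→d18:-→d19:-→d20:-→d21:-→d22:H1→d23:-→d24:H3→d25:-→d26:-→d27:-→d28:H0 -> H0
  lookup 149.119.144.183: bits 10010101011101111001 walk d0:-→d1:-→d2:H3→d3:-→d4:-→d5:-→d6:-→d7:H1→d8:H4→d9:-→d10:-→d11:H2→d12:-→d13:-→d14:-→d15:-→d16:-→d17:-→d18:H2→d19:-→d20:H2 -> H2
  lookup 128.0.1.102: bits 100 walk d0:-→d1:-→d2:H3→d3:- -> H3
  del 32.198.32.0/28 (clear depth 28)
  add 32.192.0.0/12 -> H3 at depth 12
  lookup 32.192.61.180: bits 0010000011000 walk d0:-→d1:-→d2:-→d3:-→d4:-→d5:-→d6:-→d7:-→d8:-→d9:-→d10:-→d11:-→d12:H3→d13:- -> H3

== LOOKUPS ==
["H2","H0","H0","H2","H0","H2","H3","H3"]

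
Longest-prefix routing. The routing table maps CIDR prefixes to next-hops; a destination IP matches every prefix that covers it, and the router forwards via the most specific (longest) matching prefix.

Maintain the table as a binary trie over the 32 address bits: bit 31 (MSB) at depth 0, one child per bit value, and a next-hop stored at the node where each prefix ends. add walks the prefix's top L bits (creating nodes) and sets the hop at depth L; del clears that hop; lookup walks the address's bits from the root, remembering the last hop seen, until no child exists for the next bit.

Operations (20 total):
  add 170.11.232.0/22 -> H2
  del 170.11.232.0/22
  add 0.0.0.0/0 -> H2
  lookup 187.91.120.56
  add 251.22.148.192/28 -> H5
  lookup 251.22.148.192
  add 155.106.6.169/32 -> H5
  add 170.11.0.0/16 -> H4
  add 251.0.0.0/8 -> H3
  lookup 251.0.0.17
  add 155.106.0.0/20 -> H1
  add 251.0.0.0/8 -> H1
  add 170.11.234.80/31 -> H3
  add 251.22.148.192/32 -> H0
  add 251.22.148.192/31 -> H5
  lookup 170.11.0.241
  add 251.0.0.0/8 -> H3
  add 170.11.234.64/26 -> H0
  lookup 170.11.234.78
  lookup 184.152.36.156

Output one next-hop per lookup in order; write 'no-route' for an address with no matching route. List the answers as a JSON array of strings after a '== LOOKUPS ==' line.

Trace:
  + 170.11.232.0/22 (H2) depth=22
  del 170.11.232.0/22 (clear depth 22)
  + 0.0.0.0/0 (H2) depth=0
  Q 187.91.120.56: descend 101 ; hops seen [H2] ; pick H2
  + 251.22.148.192/28 (H5) depth=28
  Q 251.22.148.192: descend 1111101100010110100101001100 ; hops seen [H2,H5] ; pick H5
  + 155.106.6.169/32 (H5) depth=32
  + 170.11.0.0/16 (H4) depth=16
  + 251.0.0.0/8 (H3) depth=8
  Q 251.0.0.17: descend 11111011000 ; hops seen [H2,H3] ; pick H3
  + 155.106.0.0/20 (H1) depth=20
  + 251.0.0.0/8 (H1) depth=8
  + 170.11.234.80/31 (H3) depth=31
  + 251.22.148.192/32 (H0) depth=32
  + 251.22.148.192/31 (H5) depth=31
  Q 170.11.0.241: descend 1010101000001011 ; hops seen [H2,H4] ; pick H4
  + 251.0.0.0/8 (H3) depth=8
  + 170.11.234.64/26 (H0) depth=26
  Q 170.11.234.78: descend 101010100000101111101010010 ; hops seen [H2,H4,H0] ; pick H0
  Q 184.152.36.156: descend 101 ; hops seen [H2] ; pick H2

== LOOKUPS ==
["H2","H5","H3","H4","H0","H2"]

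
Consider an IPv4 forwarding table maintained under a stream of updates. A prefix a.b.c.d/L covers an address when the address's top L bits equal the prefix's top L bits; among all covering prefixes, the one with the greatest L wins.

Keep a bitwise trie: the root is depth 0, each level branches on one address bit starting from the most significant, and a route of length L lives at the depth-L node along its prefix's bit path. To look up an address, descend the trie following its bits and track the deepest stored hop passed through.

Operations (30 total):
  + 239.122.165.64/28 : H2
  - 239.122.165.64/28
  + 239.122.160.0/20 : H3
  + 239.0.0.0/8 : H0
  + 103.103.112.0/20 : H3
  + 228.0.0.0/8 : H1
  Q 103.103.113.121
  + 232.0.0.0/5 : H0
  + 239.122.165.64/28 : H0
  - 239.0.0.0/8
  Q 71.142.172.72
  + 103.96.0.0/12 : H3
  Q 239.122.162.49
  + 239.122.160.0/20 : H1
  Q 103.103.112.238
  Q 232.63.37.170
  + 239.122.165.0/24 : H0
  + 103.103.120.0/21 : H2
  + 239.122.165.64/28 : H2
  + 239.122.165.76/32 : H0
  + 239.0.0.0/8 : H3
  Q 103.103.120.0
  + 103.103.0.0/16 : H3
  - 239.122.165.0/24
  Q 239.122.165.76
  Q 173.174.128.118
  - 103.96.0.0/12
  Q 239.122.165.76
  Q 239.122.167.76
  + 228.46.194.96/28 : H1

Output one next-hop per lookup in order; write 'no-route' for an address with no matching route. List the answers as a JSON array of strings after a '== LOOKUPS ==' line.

Apply in order:
  + 239.122.165.64/28 (H2) depth=28
  - 239.122.165.64/28 clear@28
  + 239.122.160.0/20 (H3) depth=20
  + 239.0.0.0/8 (H0) depth=8
  + 103.103.112.0/20 (H3) depth=20
  + 228.0.0.0/8 (H1) depth=8
  Q 103.103.113.121: descend 01100111011001110111 ; hops seen [H3] ; pick H3
  + 232.0.0.0/5 (H0) depth=5
  + 239.122.165.64/28 (H0) depth=28
  - 239.0.0.0/8 clear@8
  Q 71.142.172.72: descend 01 ; hops seen [∅] ; pick no-route
  + 103.96.0.0/12 (H3) depth=12
  Q 239.122.162.49: descend 111011110111101010100 ; hops seen [H0,H3] ; pick H3
  + 239.122.160.0/20 (H1) depth=20
  Q 103.103.112.238: descend 01100111011001110111 ; hops seen [H3,H3] ; pick H3
  Q 232.63.37.170: descend 11101 ; hops seen [H0] ; pick H0
  + 239.122.165.0/24 (H0) depth=24
  + 103.103.120.0/21 (H2) depth=21
  + 239.122.165.64/28 (H2) depth=28
  + 239.122.165.76/32 (H0) depth=32
  + 239.0.0.0/8 (H3) depth=8
  Q 103.103.120.0: descend 011001110110011101111 ; hops seen [H3,H3,H2] ; pick H2
  + 103.103.0.0/16 (H3) depth=16
  - 239.122.165.0/24 clear@24
  Q 239.122.165.76: descend 11101111011110101010010101001100 ; hops seen [H0,H3,H1,H2,H0] ; pick H0
  Q 173.174.128.118: descend 1 ; hops seen [∅] ; pick no-route
  - 103.96.0.0/12 clear@12
  Q 239.122.165.76: descend 11101111011110101010010101001100 ; hops seen [H0,H3,H1,H2,H0] ; pick H0
  Q 239.122.167.76: descend 1110111101111010101001 ; hops seen [H0,H3,H1] ; pick H1
  + 228.46.194.96/28 (H1) depth=28

== LOOKUPS ==
["H3","no-route","H3","H3","H0","H2","H0","no-route","H0","H1"]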